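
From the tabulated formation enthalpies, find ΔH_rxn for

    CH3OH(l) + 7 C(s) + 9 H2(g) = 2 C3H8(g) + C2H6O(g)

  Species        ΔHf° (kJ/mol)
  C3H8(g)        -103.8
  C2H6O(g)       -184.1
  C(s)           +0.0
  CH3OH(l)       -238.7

ΔH°rxn = Σ nΔHf°(products) − Σ nΔHf°(reactants).
Products: 2·(-103.8) + 1·(-184.1) = -391.7
Reactants: 1·(-238.7) + 7·(+0.0) + 9·(+0.0) = -238.7
ΔH_rxn = (-391.7) − (-238.7) = -153.0 kJ/mol

ΔH_rxn = -153.0 kJ/mol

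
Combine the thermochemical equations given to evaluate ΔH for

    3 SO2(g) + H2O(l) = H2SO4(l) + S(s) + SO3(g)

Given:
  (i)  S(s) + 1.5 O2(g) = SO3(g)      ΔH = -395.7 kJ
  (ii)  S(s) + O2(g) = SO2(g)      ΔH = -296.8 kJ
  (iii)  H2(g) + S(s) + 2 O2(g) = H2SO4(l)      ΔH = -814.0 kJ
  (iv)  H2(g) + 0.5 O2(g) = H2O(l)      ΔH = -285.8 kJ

ΔH = -33.5 kJ

(i) as written (SO3(g) already on the product side): -395.7 kJ
(ii) reversed and × 3 (reverse to put SO2(g) on the reactant side; scale by 3 for the 3 SO2(g)): (-3)·(-296.8) = +890.4 kJ
(iii) as written (H2SO4(l) already on the product side): -814.0 kJ
(iv) reversed (reverse to put H2O(l) on the reactant side): +285.8 kJ
ΔH = (1)·(-395.7) + (-3)·(-296.8) + (1)·(-814.0) + (-1)·(-285.8) = -33.5 kJ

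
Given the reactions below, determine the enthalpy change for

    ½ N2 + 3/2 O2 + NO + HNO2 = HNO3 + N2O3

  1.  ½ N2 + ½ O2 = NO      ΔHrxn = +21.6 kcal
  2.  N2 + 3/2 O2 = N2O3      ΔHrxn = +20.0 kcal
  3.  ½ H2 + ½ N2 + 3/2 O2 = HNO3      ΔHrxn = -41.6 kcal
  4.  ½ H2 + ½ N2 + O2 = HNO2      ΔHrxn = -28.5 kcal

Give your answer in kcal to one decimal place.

eq. 1 reversed (NO must end up as a reactant): -21.6 kcal
eq. 2 as written (N2O3 already on the product side): +20.0 kcal
eq. 3 as written (HNO3 already on the product side): -41.6 kcal
eq. 4 reversed (reverse to put HNO2 on the reactant side): +28.5 kcal
ΔHrxn = (-21.6) + (+20.0) + (-41.6) + (+28.5) = -14.7 kcal

ΔHrxn = -14.7 kcal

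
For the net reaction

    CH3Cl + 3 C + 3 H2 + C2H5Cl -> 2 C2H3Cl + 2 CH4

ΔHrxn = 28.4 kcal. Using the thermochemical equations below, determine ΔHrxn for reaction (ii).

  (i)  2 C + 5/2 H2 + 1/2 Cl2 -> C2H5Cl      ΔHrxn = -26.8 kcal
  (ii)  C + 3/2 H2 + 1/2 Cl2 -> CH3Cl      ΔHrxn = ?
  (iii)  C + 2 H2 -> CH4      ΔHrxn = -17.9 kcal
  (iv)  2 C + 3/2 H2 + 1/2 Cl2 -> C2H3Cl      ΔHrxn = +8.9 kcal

(i) reversed (reverse to put C2H5Cl on the reactant side): +26.8 kcal
(ii) reversed (CH3Cl must end up as a reactant): contributes −x
(iii) × 2 (×2 to match 2 CH4 in the target): (2)·(-17.9) = -35.8 kcal
(iv) × 2 (scale by 2 for the 2 C2H3Cl): (2)·(+8.9) = +17.8 kcal
+28.4 = (+26.8) + (-35.8) + (+17.8) − x
x = (+28.4 − (+8.8)) / (-1) = -19.6 kcal

ΔHrxn = -19.6 kcal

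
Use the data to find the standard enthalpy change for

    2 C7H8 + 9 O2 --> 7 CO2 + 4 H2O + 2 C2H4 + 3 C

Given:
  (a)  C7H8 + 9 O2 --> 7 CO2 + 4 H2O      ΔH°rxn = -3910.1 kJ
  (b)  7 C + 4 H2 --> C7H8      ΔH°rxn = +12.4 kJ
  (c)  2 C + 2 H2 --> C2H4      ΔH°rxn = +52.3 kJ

(a) as written: -3910.1 kJ
(b) reversed: -12.4 kJ
(c) × 2: (2)·(+52.3) = +104.6 kJ
By Hess's law, ΔH°rxn = (1)·(-3910.1) + (-1)·(+12.4) + (2)·(+52.3) = -3817.9 kJ

ΔH°rxn = -3817.9 kJ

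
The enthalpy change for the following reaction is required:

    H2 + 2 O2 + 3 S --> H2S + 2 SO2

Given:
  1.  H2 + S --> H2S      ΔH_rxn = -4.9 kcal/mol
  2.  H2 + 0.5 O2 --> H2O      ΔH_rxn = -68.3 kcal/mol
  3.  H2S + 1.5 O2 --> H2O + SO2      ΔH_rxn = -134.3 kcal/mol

eq. 1 × 3: (3)·(-4.9) = -14.7 kcal/mol
eq. 2 reversed and × 2: (-2)·(-68.3) = +136.6 kcal/mol
eq. 3 × 2: (2)·(-134.3) = -268.6 kcal/mol
Combining the equations, ΔH_rxn = (3)·(-4.9) + (-2)·(-68.3) + (2)·(-134.3) = -146.7 kcal/mol

ΔH_rxn = -146.7 kcal/mol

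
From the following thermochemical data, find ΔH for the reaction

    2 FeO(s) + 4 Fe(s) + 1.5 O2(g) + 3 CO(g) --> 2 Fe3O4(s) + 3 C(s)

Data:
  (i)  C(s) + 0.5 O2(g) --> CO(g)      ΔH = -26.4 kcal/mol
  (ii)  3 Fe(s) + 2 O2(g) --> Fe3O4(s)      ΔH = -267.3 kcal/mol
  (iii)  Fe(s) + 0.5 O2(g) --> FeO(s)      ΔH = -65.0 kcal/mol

ΔH = -325.4 kcal/mol

(i) reversed and × 3 (reverse to put CO(g) on the reactant side; ×3 to match 3 CO(g) in the target): (-3)·(-26.4) = +79.2 kcal/mol
(ii) × 2 (×2 to match 2 Fe3O4(s) in the target): (2)·(-267.3) = -534.6 kcal/mol
(iii) reversed and × 2 (FeO(s) must end up as a reactant; scale by 2 for the 2 FeO(s)): (-2)·(-65.0) = +130.0 kcal/mol
ΔH = (-3)·(-26.4) + (2)·(-267.3) + (-2)·(-65.0) = -325.4 kcal/mol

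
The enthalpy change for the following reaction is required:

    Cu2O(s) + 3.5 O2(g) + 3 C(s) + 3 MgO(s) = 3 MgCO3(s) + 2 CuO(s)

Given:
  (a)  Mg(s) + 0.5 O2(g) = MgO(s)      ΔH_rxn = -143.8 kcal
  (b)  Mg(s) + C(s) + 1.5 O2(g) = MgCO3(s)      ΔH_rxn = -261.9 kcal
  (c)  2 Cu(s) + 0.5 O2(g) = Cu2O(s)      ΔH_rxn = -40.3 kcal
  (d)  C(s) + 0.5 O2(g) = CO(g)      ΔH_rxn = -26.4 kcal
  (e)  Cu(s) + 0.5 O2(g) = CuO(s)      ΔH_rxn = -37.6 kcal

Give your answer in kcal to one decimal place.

(a) reversed and × 3 (MgO(s) must end up as a reactant; ×3 to match 3 MgO(s) in the target): (-3)·(-143.8) = +431.4 kcal
(b) × 3 (scale by 3 for the 3 MgCO3(s)): (3)·(-261.9) = -785.7 kcal
(c) reversed (Cu2O(s) must end up as a reactant): +40.3 kcal
(d): not needed (CO(g) appears nowhere else).
(e) × 2 (×2 to match 2 CuO(s) in the target): (2)·(-37.6) = -75.2 kcal
ΔH_rxn = (-3)·(-143.8) + (3)·(-261.9) + (-1)·(-40.3) + (2)·(-37.6) = -389.2 kcal

ΔH_rxn = -389.2 kcal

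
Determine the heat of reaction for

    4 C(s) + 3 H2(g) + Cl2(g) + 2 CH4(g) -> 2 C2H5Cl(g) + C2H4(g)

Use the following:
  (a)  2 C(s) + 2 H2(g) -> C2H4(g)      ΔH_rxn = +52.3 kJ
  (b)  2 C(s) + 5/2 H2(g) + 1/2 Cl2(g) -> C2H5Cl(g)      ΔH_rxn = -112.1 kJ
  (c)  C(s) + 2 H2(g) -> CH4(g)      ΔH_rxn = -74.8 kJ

(a) as written (C2H4(g) already on the product side): +52.3 kJ
(b) × 2 (scale by 2 for the 2 C2H5Cl(g)): (2)·(-112.1) = -224.2 kJ
(c) reversed and × 2 (CH4(g) must end up as a reactant; scale by 2 for the 2 CH4(g)): (-2)·(-74.8) = +149.6 kJ
Summing the manipulated equations, ΔH_rxn = (1)·(+52.3) + (2)·(-112.1) + (-2)·(-74.8) = -22.3 kJ

ΔH_rxn = -22.3 kJ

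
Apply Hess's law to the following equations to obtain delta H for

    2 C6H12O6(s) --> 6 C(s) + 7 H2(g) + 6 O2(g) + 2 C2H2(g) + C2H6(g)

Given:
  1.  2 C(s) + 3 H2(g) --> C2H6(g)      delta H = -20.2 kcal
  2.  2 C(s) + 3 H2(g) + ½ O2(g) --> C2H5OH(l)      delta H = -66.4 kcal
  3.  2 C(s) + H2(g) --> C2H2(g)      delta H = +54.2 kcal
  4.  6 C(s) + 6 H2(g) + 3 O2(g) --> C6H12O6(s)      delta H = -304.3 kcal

eq. 1 as written: -20.2 kcal
eq. 2: not needed.
eq. 3 × 2: (2)·(+54.2) = +108.4 kcal
eq. 4 reversed and × 2: (-2)·(-304.3) = +608.6 kcal
Summing the manipulated equations, delta H = (-20.2) + (+108.4) + (+608.6) = 696.8 kcal

delta H = 696.8 kcal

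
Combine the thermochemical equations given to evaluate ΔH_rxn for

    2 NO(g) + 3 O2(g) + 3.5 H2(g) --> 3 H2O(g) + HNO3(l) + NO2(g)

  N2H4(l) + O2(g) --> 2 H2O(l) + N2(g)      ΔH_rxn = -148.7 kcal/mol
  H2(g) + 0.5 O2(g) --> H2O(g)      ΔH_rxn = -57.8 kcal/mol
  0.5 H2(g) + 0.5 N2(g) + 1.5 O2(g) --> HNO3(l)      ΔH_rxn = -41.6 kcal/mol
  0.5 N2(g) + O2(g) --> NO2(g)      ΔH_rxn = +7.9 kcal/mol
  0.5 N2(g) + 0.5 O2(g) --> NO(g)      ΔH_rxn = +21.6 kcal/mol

ΔH_rxn = -250.3 kcal/mol

equation 1: not needed (H2O(l) appears nowhere else).
equation 2 × 3 (scale by 3 for the 3 H2O(g)): (3)·(-57.8) = -173.4 kcal/mol
equation 3 as written (HNO3(l) already on the product side): -41.6 kcal/mol
equation 4 as written (NO2(g) already on the product side): +7.9 kcal/mol
equation 5 reversed and × 2 (NO(g) must end up as a reactant; scale by 2 for the 2 NO(g)): (-2)·(+21.6) = -43.2 kcal/mol
Summing the manipulated equations, ΔH_rxn = (-173.4) + (-41.6) + (+7.9) + (-43.2) = -250.3 kcal/mol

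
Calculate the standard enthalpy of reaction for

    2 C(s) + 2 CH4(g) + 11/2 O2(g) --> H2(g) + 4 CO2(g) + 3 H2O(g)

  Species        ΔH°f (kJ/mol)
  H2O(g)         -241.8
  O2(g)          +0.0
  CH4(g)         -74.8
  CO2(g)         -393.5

ΔH°rxn = -2149.8 kJ/mol

Products: 1·(+0.0) + 4·(-393.5) + 3·(-241.8) = -2299.4
Reactants: 2·(+0.0) + 2·(-74.8) + 11/2·(+0.0) = -149.6
ΔH°rxn = (-2299.4) − (-149.6) = -2149.8 kJ/mol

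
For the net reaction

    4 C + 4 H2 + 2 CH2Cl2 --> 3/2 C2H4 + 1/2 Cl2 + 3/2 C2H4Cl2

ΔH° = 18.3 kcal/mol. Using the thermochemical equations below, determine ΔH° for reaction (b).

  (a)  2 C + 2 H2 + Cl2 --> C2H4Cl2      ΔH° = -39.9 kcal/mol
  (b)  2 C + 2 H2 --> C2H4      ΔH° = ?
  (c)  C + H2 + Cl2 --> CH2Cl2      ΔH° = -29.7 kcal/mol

(a) × 3/2: (3/2)·(-39.9) = -59.85 kcal/mol
(b) × 3/2: contributes 3/2·x
(c) reversed and × 2: (-2)·(-29.7) = +59.4 kcal/mol
+18.3 = (-59.85) + (+59.4) + 3/2·x
x = (+18.3 − (-0.45)) / (3/2) = 12.5 kcal/mol

ΔH° = 12.5 kcal/mol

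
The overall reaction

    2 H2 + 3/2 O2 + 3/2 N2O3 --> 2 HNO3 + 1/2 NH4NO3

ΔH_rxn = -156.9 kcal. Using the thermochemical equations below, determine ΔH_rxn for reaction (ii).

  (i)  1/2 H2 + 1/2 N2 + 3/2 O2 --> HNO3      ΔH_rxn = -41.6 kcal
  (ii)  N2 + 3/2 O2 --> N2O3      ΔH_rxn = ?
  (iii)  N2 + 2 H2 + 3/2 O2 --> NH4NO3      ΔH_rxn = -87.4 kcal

(i) × 2: (2)·(-41.6) = -83.2 kcal
(ii) reversed and × 3/2: contributes −3/2·x
(iii) × 1/2: (1/2)·(-87.4) = -43.7 kcal
-156.9 = (-83.2) + (-43.7) − 3/2·x
x = (-156.9 − (-126.9)) / (-3/2) = 20.0 kcal

ΔH_rxn = 20.0 kcal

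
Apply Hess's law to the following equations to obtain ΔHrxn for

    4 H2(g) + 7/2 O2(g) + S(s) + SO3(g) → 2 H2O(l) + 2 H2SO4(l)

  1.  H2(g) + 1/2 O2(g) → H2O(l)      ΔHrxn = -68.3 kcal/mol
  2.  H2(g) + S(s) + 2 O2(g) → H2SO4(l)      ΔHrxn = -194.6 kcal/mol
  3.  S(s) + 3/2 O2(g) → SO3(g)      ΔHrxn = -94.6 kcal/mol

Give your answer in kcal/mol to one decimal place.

eq. 1 × 2 (×2 to match 2 H2O(l) in the target): (2)·(-68.3) = -136.6 kcal/mol
eq. 2 × 2 (scale by 2 for the 2 H2SO4(l)): (2)·(-194.6) = -389.2 kcal/mol
eq. 3 reversed (reverse to put SO3(g) on the reactant side): +94.6 kcal/mol
ΔHrxn = (-136.6) + (-389.2) + (+94.6) = -431.2 kcal/mol

ΔHrxn = -431.2 kcal/mol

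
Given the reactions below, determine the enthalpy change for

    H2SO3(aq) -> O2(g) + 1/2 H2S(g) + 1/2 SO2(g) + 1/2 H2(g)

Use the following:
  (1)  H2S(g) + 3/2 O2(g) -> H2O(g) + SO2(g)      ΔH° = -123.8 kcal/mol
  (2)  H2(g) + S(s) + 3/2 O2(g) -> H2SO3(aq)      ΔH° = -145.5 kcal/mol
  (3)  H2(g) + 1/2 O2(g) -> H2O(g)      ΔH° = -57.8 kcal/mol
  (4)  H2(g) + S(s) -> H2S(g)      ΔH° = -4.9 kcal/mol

(1) × 1/2: (1/2)·(-123.8) = -61.9 kcal/mol
(2) reversed: +145.5 kcal/mol
(3) reversed and × 1/2: (-1/2)·(-57.8) = +28.9 kcal/mol
(4) as written: -4.9 kcal/mol
Since enthalpy is a state function, ΔH° = (1/2)·(-123.8) + (-1)·(-145.5) + (-1/2)·(-57.8) + (1)·(-4.9) = 107.6 kcal/mol

ΔH° = 107.6 kcal/mol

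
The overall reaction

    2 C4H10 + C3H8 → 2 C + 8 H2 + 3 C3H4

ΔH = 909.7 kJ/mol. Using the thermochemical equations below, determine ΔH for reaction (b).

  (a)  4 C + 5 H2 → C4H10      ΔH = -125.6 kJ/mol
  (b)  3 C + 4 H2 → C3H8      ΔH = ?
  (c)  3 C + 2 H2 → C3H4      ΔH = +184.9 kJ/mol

(a) reversed and × 2: (-2)·(-125.6) = +251.2 kJ/mol
(b) reversed: contributes −x
(c) × 3: (3)·(+184.9) = +554.7 kJ/mol
+909.7 = (+251.2) + (+554.7) − x
x = (+909.7 − (+805.9)) / (-1) = -103.8 kJ/mol

ΔH = -103.8 kJ/mol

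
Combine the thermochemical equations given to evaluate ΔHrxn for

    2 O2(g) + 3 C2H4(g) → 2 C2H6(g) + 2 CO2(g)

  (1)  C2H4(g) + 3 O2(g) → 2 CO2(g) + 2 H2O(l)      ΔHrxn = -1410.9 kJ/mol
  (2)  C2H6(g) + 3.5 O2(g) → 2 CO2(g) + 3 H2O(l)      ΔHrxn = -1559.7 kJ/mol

ΔHrxn = -1113.3 kJ/mol

(1) × 3 (×3 to match 3 C2H4(g) in the target): (3)·(-1410.9) = -4232.7 kJ/mol
(2) reversed and × 2 (C2H6(g) must end up as a product; ×2 to match 2 C2H6(g) in the target): (-2)·(-1559.7) = +3119.4 kJ/mol
Combining the equations, ΔHrxn = (3)·(-1410.9) + (-2)·(-1559.7) = -1113.3 kJ/mol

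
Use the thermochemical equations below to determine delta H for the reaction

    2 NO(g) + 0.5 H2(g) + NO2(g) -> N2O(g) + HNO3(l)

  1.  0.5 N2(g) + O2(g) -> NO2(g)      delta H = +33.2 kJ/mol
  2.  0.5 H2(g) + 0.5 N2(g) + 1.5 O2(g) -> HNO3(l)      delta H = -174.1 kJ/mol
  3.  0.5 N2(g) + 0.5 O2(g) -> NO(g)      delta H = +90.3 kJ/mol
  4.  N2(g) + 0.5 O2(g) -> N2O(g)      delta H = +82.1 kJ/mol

eq. 1 reversed (reverse to put NO2(g) on the reactant side): -33.2 kJ/mol
eq. 2 as written (HNO3(l) already on the product side): -174.1 kJ/mol
eq. 3 reversed and × 2 (reverse to put NO(g) on the reactant side; ×2 to match 2 NO(g) in the target): (-2)·(+90.3) = -180.6 kJ/mol
eq. 4 as written (N2O(g) already on the product side): +82.1 kJ/mol
delta H = (-1)·(+33.2) + (1)·(-174.1) + (-2)·(+90.3) + (1)·(+82.1) = -305.8 kJ/mol

delta H = -305.8 kJ/mol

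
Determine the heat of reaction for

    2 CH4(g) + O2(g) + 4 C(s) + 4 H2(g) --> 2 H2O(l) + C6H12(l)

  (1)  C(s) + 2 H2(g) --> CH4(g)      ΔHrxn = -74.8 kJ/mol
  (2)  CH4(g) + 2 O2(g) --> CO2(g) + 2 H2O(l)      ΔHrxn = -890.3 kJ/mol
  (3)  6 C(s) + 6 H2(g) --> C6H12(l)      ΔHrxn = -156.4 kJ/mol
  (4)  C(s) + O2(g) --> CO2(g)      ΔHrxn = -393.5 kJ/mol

ΔHrxn = -578.4 kJ/mol

(1) reversed: +74.8 kJ/mol
(2) as written (H2O(l) already on the product side): -890.3 kJ/mol
(3) as written (C6H12(l) already on the product side): -156.4 kJ/mol
(4) reversed: +393.5 kJ/mol
Combining the equations, ΔHrxn = (-1)·(-74.8) + (1)·(-890.3) + (1)·(-156.4) + (-1)·(-393.5) = -578.4 kJ/mol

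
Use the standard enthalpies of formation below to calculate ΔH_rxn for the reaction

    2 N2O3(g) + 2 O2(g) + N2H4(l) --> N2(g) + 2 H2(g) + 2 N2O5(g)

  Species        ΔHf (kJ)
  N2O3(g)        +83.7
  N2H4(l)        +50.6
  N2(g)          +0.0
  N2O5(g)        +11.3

Products: 1·(+0.0) + 2·(+0.0) + 2·(+11.3) = +22.6
Reactants: 2·(+83.7) + 2·(+0.0) + 1·(+50.6) = +218.0
ΔH_rxn = (+22.6) − (+218.0) = -195.4 kJ

ΔH_rxn = -195.4 kJ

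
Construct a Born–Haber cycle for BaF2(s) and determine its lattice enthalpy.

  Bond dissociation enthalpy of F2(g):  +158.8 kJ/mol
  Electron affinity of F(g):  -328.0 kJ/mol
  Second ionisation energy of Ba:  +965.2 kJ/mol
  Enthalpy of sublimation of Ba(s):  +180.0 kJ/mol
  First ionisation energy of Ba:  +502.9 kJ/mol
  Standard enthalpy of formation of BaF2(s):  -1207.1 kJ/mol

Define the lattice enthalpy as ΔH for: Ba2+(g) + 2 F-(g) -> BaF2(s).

U = -2358.0 kJ/mol

ΔHf° = 1·ΔHsub + 1·(ΣIE) + 1·D(F2) + 2·EA + U
-1207.1 = 1·(+180.0) + 1·(+1468.1) + 1·(+158.8) + 2·(-328.0) + U
U = -1207.1 − (+1150.9) = -2358.0 kJ/mol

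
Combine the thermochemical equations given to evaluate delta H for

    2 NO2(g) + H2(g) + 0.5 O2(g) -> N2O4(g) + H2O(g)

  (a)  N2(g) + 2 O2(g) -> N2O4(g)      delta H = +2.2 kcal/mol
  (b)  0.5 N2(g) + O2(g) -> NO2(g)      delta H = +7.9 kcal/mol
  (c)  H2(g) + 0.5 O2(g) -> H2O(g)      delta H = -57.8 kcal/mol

(a) as written: +2.2 kcal/mol
(b) reversed and × 2: (-2)·(+7.9) = -15.8 kcal/mol
(c) as written: -57.8 kcal/mol
delta H = (+2.2) + (-15.8) + (-57.8) = -71.4 kcal/mol

delta H = -71.4 kcal/mol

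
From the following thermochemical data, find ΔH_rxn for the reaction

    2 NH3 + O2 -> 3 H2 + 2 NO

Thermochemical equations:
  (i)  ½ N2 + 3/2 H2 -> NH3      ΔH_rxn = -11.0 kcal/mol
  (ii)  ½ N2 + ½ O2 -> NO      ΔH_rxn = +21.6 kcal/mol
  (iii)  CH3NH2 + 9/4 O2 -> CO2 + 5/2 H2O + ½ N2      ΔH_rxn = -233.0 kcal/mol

(i) reversed and × 2: (-2)·(-11.0) = +22.0 kcal/mol
(ii) × 2: (2)·(+21.6) = +43.2 kcal/mol
(iii): not needed.
ΔH_rxn = (-2)·(-11.0) + (2)·(+21.6) = 65.2 kcal/mol

ΔH_rxn = 65.2 kcal/mol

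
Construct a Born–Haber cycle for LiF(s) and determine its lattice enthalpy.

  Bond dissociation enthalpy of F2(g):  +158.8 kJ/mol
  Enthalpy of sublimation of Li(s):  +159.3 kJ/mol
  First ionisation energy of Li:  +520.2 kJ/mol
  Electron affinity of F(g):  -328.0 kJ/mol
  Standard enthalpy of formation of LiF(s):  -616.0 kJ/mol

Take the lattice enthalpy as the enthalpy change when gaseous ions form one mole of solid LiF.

ΔHf° = 1·ΔHsub + 1·(ΣIE) + 1/2·D(F2) + 1·EA + U
-616.0 = 1·(+159.3) + 1·(+520.2) + 1/2·(+158.8) + 1·(-328.0) + U
U = -616.0 − (+430.9) = -1046.9 kJ/mol

U = -1046.9 kJ/mol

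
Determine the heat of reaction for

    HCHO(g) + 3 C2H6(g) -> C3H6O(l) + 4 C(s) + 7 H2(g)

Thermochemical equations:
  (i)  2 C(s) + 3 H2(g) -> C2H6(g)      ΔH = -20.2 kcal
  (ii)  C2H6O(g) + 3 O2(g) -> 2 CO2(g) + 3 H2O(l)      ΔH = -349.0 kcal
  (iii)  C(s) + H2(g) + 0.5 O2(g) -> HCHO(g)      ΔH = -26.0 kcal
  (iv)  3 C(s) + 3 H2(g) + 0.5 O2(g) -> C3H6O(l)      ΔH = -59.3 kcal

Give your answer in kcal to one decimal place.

(i) reversed and × 3 (C2H6(g) must end up as a reactant; scale by 3 for the 3 C2H6(g)): (-3)·(-20.2) = +60.6 kcal
(ii): not needed (CO2(g) appears nowhere else).
(iii) reversed (reverse to put HCHO(g) on the reactant side): +26.0 kcal
(iv) as written (C3H6O(l) already on the product side): -59.3 kcal
ΔH = (-3)·(-20.2) + (-1)·(-26.0) + (1)·(-59.3) = 27.3 kcal

ΔH = 27.3 kcal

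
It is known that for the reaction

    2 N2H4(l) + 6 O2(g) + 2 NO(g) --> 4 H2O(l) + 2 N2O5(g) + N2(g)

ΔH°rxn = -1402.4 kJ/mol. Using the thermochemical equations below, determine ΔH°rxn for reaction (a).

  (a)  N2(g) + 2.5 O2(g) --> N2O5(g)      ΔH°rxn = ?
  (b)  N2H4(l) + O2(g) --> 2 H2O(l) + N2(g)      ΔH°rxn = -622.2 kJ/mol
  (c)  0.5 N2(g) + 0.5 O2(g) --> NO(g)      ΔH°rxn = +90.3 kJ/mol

(a) × 2: contributes 2·x
(b) × 2: (2)·(-622.2) = -1244.4 kJ/mol
(c) reversed and × 2: (-2)·(+90.3) = -180.6 kJ/mol
-1402.4 = (-1244.4) + (-180.6) + 2·x
x = (-1402.4 − (-1425.0)) / (2) = 11.3 kJ/mol

ΔH°rxn = 11.3 kJ/mol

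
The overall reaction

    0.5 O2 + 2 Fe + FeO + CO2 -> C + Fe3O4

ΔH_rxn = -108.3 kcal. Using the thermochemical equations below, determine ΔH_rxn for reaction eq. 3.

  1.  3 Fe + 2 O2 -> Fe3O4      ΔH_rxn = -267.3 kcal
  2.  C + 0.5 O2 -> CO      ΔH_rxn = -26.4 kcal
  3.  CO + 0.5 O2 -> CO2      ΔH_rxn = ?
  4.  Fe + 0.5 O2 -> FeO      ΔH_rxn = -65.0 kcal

eq. 1 as written: -267.3 kcal
eq. 2 reversed: +26.4 kcal
eq. 3 reversed: contributes −x
eq. 4 reversed: +65.0 kcal
-108.3 = (-267.3) + (+26.4) + (+65.0) − x
x = (-108.3 − (-175.9)) / (-1) = -67.6 kcal

ΔH_rxn = -67.6 kcal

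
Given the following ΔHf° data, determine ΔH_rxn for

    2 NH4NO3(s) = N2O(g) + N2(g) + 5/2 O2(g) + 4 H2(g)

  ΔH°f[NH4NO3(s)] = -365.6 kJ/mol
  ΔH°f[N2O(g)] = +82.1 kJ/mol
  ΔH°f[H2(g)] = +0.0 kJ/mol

ΔH_rxn = 813.3 kJ/mol

Products: 1·(+82.1) + 1·(+0.0) + 5/2·(+0.0) + 4·(+0.0) = +82.1
Reactants: 2·(-365.6) = -731.2
ΔH_rxn = (+82.1) − (-731.2) = 813.3 kJ/mol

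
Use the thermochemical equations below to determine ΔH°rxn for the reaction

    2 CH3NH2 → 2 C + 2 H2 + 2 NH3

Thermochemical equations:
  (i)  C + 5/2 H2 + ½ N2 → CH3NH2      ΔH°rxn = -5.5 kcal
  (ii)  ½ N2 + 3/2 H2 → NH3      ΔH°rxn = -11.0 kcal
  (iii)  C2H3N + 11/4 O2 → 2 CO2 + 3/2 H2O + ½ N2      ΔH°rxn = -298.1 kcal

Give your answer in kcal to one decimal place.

ΔH°rxn = -11.0 kcal

(i) reversed and × 2 (CH3NH2 must end up as a reactant; scale by 2 for the 2 CH3NH2): (-2)·(-5.5) = +11.0 kcal
(ii) × 2 (×2 to match 2 NH3 in the target): (2)·(-11.0) = -22.0 kcal
(iii): not needed (O2 appears nowhere else).
By Hess's law, ΔH°rxn = (-2)·(-5.5) + (2)·(-11.0) = -11.0 kcal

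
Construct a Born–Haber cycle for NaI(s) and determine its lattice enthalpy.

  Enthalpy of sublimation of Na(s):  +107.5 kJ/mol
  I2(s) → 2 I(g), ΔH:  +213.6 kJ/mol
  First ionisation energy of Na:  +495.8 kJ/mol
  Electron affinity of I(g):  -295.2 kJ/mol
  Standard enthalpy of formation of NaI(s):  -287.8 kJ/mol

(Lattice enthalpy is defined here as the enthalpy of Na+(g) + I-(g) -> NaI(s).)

ΔHf° = 1·ΔHsub + 1·(ΣIE) + 1/2·D(I2) + 1·EA + U
-287.8 = 1·(+107.5) + 1·(+495.8) + 1/2·(+213.6) + 1·(-295.2) + U
U = -287.8 − (+414.9) = -702.7 kJ/mol

U = -702.7 kJ/mol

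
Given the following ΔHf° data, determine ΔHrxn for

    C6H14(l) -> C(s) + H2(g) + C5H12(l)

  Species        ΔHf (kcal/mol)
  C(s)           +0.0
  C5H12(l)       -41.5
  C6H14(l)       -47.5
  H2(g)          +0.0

ΔH°rxn = Σ nΔHf°(products) − Σ nΔHf°(reactants).
Products: 1·(+0.0) + 1·(+0.0) + 1·(-41.5) = -41.5
Reactants: 1·(-47.5) = -47.5
ΔHrxn = (-41.5) − (-47.5) = 6.0 kcal/mol

ΔHrxn = 6.0 kcal/mol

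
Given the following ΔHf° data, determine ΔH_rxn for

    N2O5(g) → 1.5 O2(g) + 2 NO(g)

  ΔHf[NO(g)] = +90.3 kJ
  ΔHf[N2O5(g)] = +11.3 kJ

ΔH_rxn = 169.3 kJ

Products: 3/2·(+0.0) + 2·(+90.3) = +180.6
Reactants: 1·(+11.3) = +11.3
ΔH_rxn = (+180.6) − (+11.3) = 169.3 kJ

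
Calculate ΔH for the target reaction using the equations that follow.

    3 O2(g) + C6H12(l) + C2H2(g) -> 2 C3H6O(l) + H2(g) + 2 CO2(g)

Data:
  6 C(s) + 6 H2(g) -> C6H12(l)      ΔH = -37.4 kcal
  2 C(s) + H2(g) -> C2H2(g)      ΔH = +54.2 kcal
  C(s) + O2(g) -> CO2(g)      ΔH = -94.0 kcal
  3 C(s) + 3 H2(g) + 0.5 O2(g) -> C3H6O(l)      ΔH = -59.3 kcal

equation 1 reversed (reverse to put C6H12(l) on the reactant side): +37.4 kcal
equation 2 reversed (C2H2(g) must end up as a reactant): -54.2 kcal
equation 3 × 2 (×2 to match 2 CO2(g) in the target): (2)·(-94.0) = -188.0 kcal
equation 4 × 2 (scale by 2 for the 2 C3H6O(l)): (2)·(-59.3) = -118.6 kcal
Summing the manipulated equations, ΔH = (-1)·(-37.4) + (-1)·(+54.2) + (2)·(-94.0) + (2)·(-59.3) = -323.4 kcal

ΔH = -323.4 kcal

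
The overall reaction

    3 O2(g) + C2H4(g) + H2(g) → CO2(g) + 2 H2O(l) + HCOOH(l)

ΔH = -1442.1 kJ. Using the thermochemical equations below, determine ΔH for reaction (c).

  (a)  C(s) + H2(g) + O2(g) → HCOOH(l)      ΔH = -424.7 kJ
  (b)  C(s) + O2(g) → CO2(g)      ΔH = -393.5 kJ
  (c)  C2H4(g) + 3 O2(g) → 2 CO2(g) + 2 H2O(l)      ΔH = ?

(a) as written: -424.7 kJ
(b) reversed: +393.5 kJ
(c) as written: contributes x
-1442.1 = (-424.7) + (+393.5) + x
x = (-1442.1 − (-31.2)) / (1) = -1410.9 kJ

ΔH = -1410.9 kJ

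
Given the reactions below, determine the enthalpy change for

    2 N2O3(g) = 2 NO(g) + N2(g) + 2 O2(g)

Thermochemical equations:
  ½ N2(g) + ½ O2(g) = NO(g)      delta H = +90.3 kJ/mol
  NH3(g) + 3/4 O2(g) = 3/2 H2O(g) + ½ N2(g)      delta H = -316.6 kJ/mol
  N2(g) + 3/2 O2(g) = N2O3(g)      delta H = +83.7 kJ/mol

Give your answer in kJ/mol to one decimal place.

delta H = 13.2 kJ/mol

equation 1 × 2 (×2 to match 2 NO(g) in the target): (2)·(+90.3) = +180.6 kJ/mol
equation 2: not needed (NH3(g) appears nowhere else).
equation 3 reversed and × 2 (reverse to put N2O3(g) on the reactant side; scale by 2 for the 2 N2O3(g)): (-2)·(+83.7) = -167.4 kJ/mol
delta H = (+180.6) + (-167.4) = 13.2 kJ/mol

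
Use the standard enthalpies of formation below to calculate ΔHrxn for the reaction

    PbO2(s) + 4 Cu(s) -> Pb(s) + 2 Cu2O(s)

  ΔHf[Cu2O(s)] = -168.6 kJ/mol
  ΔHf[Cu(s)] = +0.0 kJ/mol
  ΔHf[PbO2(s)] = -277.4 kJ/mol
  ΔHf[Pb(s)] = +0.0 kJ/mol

ΔH°rxn = Σ nΔHf°(products) − Σ nΔHf°(reactants).
Products: 1·(+0.0) + 2·(-168.6) = -337.2
Reactants: 1·(-277.4) + 4·(+0.0) = -277.4
ΔHrxn = (-337.2) − (-277.4) = -59.8 kJ/mol

ΔHrxn = -59.8 kJ/mol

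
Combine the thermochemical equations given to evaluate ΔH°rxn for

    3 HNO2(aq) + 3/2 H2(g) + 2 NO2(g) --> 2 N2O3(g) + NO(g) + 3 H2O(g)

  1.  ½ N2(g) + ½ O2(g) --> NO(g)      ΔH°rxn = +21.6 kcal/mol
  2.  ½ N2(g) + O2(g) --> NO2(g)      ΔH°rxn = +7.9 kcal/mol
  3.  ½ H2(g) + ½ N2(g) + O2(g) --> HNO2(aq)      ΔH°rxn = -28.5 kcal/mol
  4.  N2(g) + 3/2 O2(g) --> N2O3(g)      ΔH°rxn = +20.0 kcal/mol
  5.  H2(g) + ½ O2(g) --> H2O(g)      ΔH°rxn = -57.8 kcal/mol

eq. 1 as written (NO(g) already on the product side): +21.6 kcal/mol
eq. 2 reversed and × 2 (NO2(g) must end up as a reactant; scale by 2 for the 2 NO2(g)): (-2)·(+7.9) = -15.8 kcal/mol
eq. 3 reversed and × 3 (reverse to put HNO2(aq) on the reactant side; ×3 to match 3 HNO2(aq) in the target): (-3)·(-28.5) = +85.5 kcal/mol
eq. 4 × 2 (scale by 2 for the 2 N2O3(g)): (2)·(+20.0) = +40.0 kcal/mol
eq. 5 × 3 (scale by 3 for the 3 H2O(g)): (3)·(-57.8) = -173.4 kcal/mol
Combining the equations, ΔH°rxn = (+21.6) + (-15.8) + (+85.5) + (+40.0) + (-173.4) = -42.1 kcal/mol

ΔH°rxn = -42.1 kcal/mol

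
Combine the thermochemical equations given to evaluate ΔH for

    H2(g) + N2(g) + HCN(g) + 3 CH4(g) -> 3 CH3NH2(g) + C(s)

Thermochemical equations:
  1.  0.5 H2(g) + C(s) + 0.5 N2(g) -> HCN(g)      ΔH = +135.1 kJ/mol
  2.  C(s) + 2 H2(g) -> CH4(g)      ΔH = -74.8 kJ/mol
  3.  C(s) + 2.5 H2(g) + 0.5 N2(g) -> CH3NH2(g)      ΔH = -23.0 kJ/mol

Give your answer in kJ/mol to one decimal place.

ΔH = 20.3 kJ/mol

eq. 1 reversed (reverse to put HCN(g) on the reactant side): -135.1 kJ/mol
eq. 2 reversed and × 3 (CH4(g) must end up as a reactant; scale by 3 for the 3 CH4(g)): (-3)·(-74.8) = +224.4 kJ/mol
eq. 3 × 3 (scale by 3 for the 3 CH3NH2(g)): (3)·(-23.0) = -69.0 kJ/mol
ΔH = (-135.1) + (+224.4) + (-69.0) = 20.3 kJ/mol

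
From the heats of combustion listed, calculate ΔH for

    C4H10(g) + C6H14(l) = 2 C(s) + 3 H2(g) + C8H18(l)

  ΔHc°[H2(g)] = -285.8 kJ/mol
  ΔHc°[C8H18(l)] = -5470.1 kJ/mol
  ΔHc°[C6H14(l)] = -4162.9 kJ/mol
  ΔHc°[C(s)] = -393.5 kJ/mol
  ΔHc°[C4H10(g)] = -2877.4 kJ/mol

Using ΔH = Σ nΔHc°(reactants) − Σ nΔHc°(products):
= [1·(-2877.4) + 1·(-4162.9)] − [2·(-393.5) + 3·(-285.8) + 1·(-5470.1)]
= 74.2 kJ/mol

ΔH = 74.2 kJ/mol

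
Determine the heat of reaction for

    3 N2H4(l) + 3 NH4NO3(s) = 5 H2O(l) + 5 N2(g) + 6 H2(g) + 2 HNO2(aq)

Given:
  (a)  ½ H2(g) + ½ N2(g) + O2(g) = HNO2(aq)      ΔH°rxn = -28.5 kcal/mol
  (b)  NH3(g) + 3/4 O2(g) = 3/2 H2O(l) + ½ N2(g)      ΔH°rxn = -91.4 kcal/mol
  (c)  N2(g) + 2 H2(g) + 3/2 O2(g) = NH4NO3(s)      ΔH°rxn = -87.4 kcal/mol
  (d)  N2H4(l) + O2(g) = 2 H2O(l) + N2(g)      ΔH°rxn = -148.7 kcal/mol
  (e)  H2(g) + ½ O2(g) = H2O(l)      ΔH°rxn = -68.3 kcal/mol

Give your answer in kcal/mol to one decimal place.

(a) × 2 (scale by 2 for the 2 HNO2(aq)): (2)·(-28.5) = -57.0 kcal/mol
(b): not needed (NH3(g) appears nowhere else).
(c) reversed and × 3 (reverse to put NH4NO3(s) on the reactant side; scale by 3 for the 3 NH4NO3(s)): (-3)·(-87.4) = +262.2 kcal/mol
(d) × 3 (scale by 3 for the 3 N2H4(l)): (3)·(-148.7) = -446.1 kcal/mol
(e) reversed: +68.3 kcal/mol
ΔH°rxn = (-57.0) + (+262.2) + (-446.1) + (+68.3) = -172.6 kcal/mol

ΔH°rxn = -172.6 kcal/mol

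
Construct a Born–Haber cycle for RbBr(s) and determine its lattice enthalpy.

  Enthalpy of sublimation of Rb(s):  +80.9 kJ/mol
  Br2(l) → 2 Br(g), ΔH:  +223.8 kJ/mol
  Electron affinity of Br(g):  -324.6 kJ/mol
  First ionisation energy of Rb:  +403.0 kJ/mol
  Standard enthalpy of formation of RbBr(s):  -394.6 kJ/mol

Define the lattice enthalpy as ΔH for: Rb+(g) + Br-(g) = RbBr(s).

ΔHf° = 1·ΔHsub + 1·(ΣIE) + 1/2·D(Br2) + 1·EA + U
-394.6 = 1·(+80.9) + 1·(+403.0) + 1/2·(+223.8) + 1·(-324.6) + U
U = -394.6 − (+271.2) = -665.8 kJ/mol

U = -665.8 kJ/mol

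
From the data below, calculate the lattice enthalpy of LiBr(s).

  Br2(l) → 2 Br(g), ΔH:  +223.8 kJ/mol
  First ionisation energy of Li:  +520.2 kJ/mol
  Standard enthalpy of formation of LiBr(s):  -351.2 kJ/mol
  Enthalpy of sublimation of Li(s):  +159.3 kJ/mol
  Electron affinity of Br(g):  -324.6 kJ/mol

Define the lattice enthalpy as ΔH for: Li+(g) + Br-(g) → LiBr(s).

U = -818.0 kJ/mol

ΔHf° = 1·ΔHsub + 1·(ΣIE) + 1/2·D(Br2) + 1·EA + U
-351.2 = 1·(+159.3) + 1·(+520.2) + 1/2·(+223.8) + 1·(-324.6) + U
U = -351.2 − (+466.8) = -818.0 kJ/mol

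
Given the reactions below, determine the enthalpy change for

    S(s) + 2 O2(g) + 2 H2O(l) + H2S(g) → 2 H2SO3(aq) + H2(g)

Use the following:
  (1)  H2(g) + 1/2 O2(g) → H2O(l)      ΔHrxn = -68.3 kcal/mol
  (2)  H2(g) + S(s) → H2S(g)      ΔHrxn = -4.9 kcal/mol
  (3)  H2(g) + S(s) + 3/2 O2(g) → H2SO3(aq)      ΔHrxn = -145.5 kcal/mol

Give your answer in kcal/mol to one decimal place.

(1) reversed and × 2 (reverse to put H2O(l) on the reactant side; ×2 to match 2 H2O(l) in the target): (-2)·(-68.3) = +136.6 kcal/mol
(2) reversed (reverse to put H2S(g) on the reactant side): +4.9 kcal/mol
(3) × 2 (scale by 2 for the 2 H2SO3(aq)): (2)·(-145.5) = -291.0 kcal/mol
Summing the manipulated equations, ΔHrxn = (+136.6) + (+4.9) + (-291.0) = -149.5 kcal/mol

ΔHrxn = -149.5 kcal/mol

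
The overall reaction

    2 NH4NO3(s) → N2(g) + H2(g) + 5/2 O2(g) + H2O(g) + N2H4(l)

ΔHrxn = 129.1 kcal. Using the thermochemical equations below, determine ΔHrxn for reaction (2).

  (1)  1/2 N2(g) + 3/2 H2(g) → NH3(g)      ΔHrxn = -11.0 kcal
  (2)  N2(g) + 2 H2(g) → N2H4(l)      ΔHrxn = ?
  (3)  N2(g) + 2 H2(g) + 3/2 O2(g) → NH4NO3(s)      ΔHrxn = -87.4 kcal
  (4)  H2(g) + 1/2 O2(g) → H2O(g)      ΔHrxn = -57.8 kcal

ΔHrxn = 12.1 kcal

(1): not needed.
(2) as written: contributes x
(3) reversed and × 2: (-2)·(-87.4) = +174.8 kcal
(4) as written: -57.8 kcal
+129.1 = (+174.8) + (-57.8) + x
x = (+129.1 − (+117.0)) / (1) = 12.1 kcal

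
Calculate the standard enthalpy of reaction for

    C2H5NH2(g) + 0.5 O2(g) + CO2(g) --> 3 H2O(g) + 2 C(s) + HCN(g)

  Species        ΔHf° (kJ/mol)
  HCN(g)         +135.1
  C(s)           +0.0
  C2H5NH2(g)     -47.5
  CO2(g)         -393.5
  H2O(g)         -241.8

ΔHrxn = -149.3 kJ/mol

Products: 3·(-241.8) + 2·(+0.0) + 1·(+135.1) = -590.3
Reactants: 1·(-47.5) + 1/2·(+0.0) + 1·(-393.5) = -441.0
ΔHrxn = (-590.3) − (-441.0) = -149.3 kJ/mol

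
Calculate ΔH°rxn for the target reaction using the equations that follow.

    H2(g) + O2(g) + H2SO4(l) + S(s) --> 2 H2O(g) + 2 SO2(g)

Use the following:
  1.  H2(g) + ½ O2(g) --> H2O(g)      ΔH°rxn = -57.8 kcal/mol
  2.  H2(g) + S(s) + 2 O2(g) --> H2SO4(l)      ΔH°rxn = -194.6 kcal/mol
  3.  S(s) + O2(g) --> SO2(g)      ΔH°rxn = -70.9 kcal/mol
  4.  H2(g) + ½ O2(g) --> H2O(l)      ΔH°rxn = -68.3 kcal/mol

eq. 1 × 2: (2)·(-57.8) = -115.6 kcal/mol
eq. 2 reversed: +194.6 kcal/mol
eq. 3 × 2: (2)·(-70.9) = -141.8 kcal/mol
eq. 4: not needed.
Since enthalpy is a state function, ΔH°rxn = (2)·(-57.8) + (-1)·(-194.6) + (2)·(-70.9) = -62.8 kcal/mol

ΔH°rxn = -62.8 kcal/mol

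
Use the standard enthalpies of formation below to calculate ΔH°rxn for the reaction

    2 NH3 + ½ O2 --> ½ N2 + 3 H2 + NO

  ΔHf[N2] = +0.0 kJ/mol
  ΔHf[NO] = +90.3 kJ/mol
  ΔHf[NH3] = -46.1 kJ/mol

ΔH°rxn = 182.5 kJ/mol

Products: 1/2·(+0.0) + 3·(+0.0) + 1·(+90.3) = +90.3
Reactants: 2·(-46.1) + 1/2·(+0.0) = -92.2
ΔH°rxn = (+90.3) − (-92.2) = 182.5 kJ/mol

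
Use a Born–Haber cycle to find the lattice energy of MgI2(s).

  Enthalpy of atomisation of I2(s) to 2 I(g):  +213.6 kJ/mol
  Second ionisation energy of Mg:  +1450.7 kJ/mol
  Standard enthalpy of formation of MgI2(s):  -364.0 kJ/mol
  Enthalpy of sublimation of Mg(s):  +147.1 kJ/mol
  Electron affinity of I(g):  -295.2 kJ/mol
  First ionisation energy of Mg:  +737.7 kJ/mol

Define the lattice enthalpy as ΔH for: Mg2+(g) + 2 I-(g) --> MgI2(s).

U = -2322.7 kJ/mol

ΔHf° = 1·ΔHsub + 1·(ΣIE) + 1·D(I2) + 2·EA + U
-364.0 = 1·(+147.1) + 1·(+2188.4) + 1·(+213.6) + 2·(-295.2) + U
U = -364.0 − (+1958.7) = -2322.7 kJ/mol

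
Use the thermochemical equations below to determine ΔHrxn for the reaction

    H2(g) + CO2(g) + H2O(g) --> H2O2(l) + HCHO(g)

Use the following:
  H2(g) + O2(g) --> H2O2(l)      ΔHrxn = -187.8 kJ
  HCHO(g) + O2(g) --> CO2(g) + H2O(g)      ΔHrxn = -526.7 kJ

ΔHrxn = 338.9 kJ

equation 1 as written: -187.8 kJ
equation 2 reversed: +526.7 kJ
Since enthalpy is a state function, ΔHrxn = (-187.8) + (+526.7) = 338.9 kJ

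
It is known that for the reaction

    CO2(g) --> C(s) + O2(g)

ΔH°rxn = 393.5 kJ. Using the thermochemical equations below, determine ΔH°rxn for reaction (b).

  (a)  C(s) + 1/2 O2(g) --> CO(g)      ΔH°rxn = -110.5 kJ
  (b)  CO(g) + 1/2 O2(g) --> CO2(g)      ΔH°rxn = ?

(a) reversed (C(s) must end up as a product): +110.5 kJ
(b) reversed (CO2(g) must end up as a reactant): contributes −x
+393.5 = (+110.5) − x
x = (+393.5 − (+110.5)) / (-1) = -283.0 kJ

ΔH°rxn = -283.0 kJ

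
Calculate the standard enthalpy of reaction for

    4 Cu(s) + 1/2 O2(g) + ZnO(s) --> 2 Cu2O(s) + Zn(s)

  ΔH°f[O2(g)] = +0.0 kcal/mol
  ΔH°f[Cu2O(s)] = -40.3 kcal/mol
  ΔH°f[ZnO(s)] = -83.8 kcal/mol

Products: 2·(-40.3) + 1·(+0.0) = -80.6
Reactants: 4·(+0.0) + 1/2·(+0.0) + 1·(-83.8) = -83.8
ΔHrxn = (-80.6) − (-83.8) = 3.2 kcal/mol

ΔHrxn = 3.2 kcal/mol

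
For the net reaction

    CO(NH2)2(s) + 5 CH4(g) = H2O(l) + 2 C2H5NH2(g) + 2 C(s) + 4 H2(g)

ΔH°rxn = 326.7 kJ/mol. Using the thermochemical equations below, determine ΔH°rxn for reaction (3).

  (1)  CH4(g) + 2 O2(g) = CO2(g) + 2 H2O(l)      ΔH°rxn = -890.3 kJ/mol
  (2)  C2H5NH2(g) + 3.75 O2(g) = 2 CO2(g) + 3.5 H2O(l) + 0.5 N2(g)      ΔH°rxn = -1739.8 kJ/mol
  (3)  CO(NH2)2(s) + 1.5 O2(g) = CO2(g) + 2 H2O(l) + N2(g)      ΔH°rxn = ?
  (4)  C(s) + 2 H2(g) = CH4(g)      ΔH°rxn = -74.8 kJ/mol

ΔH°rxn = -631.6 kJ/mol

(1) × 3: (3)·(-890.3) = -2670.9 kJ/mol
(2) reversed and × 2: (-2)·(-1739.8) = +3479.6 kJ/mol
(3) as written: contributes x
(4) reversed and × 2: (-2)·(-74.8) = +149.6 kJ/mol
+326.7 = (-2670.9) + (+3479.6) + (+149.6) + x
x = (+326.7 − (+958.3)) / (1) = -631.6 kJ/mol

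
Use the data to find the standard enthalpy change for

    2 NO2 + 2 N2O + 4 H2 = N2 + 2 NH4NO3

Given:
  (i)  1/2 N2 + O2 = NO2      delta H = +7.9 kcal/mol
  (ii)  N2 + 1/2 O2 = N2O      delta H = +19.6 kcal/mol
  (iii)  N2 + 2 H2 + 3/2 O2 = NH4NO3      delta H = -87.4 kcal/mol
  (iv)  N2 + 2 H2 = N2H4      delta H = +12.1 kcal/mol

(i) reversed and × 2: (-2)·(+7.9) = -15.8 kcal/mol
(ii) reversed and × 2: (-2)·(+19.6) = -39.2 kcal/mol
(iii) × 2: (2)·(-87.4) = -174.8 kcal/mol
(iv): not needed.
delta H = (-15.8) + (-39.2) + (-174.8) = -229.8 kcal/mol

delta H = -229.8 kcal/mol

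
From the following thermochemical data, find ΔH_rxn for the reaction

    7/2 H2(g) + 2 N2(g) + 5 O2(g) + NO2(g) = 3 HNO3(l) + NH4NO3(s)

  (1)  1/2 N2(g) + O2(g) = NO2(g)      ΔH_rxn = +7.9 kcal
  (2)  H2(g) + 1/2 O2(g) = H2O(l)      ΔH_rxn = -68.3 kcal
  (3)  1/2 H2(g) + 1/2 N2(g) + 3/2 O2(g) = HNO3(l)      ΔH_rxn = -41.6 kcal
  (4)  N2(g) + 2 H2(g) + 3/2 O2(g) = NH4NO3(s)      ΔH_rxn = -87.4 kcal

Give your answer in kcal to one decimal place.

ΔH_rxn = -220.1 kcal

(1) reversed: -7.9 kcal
(2): not needed.
(3) × 3: (3)·(-41.6) = -124.8 kcal
(4) as written: -87.4 kcal
By Hess's law, ΔH_rxn = (-1)·(+7.9) + (3)·(-41.6) + (1)·(-87.4) = -220.1 kcal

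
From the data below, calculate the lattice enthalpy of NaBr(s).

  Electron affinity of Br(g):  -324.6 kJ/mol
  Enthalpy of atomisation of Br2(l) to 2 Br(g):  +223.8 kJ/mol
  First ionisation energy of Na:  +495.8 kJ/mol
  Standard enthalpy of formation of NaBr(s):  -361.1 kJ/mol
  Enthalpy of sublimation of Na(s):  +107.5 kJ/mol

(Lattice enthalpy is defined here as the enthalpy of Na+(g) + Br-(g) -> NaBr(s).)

U = -751.7 kJ/mol

ΔHf° = 1·ΔHsub + 1·(ΣIE) + 1/2·D(Br2) + 1·EA + U
-361.1 = 1·(+107.5) + 1·(+495.8) + 1/2·(+223.8) + 1·(-324.6) + U
U = -361.1 − (+390.6) = -751.7 kJ/mol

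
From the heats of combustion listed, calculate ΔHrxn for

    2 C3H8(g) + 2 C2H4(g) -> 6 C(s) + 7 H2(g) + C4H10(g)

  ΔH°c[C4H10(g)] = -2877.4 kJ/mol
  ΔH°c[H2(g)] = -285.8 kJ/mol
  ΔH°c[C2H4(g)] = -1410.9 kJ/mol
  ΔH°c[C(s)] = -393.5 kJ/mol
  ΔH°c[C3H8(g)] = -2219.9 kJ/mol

With combustion enthalpies, reactants minus products:
= [2·(-2219.9) + 2·(-1410.9)] − [6·(-393.5) + 7·(-285.8) + 1·(-2877.4)]
= -22.6 kJ/mol

ΔHrxn = -22.6 kJ/mol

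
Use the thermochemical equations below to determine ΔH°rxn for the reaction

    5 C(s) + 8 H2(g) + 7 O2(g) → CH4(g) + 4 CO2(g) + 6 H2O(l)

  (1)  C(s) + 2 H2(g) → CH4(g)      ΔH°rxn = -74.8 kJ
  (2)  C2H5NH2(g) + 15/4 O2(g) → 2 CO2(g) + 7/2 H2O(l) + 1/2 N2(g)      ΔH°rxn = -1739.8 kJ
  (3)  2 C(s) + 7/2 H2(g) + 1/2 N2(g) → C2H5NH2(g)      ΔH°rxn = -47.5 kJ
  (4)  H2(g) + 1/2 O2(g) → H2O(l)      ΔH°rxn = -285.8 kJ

ΔH°rxn = -3363.6 kJ

(1) as written (CH4(g) already on the product side): -74.8 kJ
(2) × 2 (scale by 2 for the 4 CO2(g)): (2)·(-1739.8) = -3479.6 kJ
(3) × 2: (2)·(-47.5) = -95.0 kJ
(4) reversed: +285.8 kJ
Since enthalpy is a state function, ΔH°rxn = (1)·(-74.8) + (2)·(-1739.8) + (2)·(-47.5) + (-1)·(-285.8) = -3363.6 kJ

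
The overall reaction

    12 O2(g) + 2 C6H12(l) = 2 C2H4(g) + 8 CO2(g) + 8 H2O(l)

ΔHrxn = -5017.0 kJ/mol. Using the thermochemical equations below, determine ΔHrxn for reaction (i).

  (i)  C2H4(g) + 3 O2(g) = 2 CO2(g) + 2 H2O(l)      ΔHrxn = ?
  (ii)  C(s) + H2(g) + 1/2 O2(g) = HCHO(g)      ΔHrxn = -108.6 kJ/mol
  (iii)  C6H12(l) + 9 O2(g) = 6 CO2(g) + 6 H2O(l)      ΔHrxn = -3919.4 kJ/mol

ΔHrxn = -1410.9 kJ/mol

(i) reversed and × 2 (reverse to put C2H4(g) on the product side; scale by 2 for the 2 C2H4(g)): contributes −2·x
(ii): not needed (HCHO(g) appears nowhere else).
(iii) × 2 (scale by 2 for the 2 C6H12(l)): (2)·(-3919.4) = -7838.8 kJ/mol
-5017.0 = (-7838.8) − 2·x
x = (-5017.0 − (-7838.8)) / (-2) = -1410.9 kJ/mol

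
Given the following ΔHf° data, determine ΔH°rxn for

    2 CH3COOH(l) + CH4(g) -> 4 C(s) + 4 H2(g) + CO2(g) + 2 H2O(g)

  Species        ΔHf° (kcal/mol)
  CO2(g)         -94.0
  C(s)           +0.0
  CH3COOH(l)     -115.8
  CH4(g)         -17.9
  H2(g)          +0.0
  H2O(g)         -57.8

ΔH°rxn = Σ nΔHf°(products) − Σ nΔHf°(reactants).
Products: 4·(+0.0) + 4·(+0.0) + 1·(-94.0) + 2·(-57.8) = -209.6
Reactants: 2·(-115.8) + 1·(-17.9) = -249.5
ΔH°rxn = (-209.6) − (-249.5) = 39.9 kcal/mol

ΔH°rxn = 39.9 kcal/mol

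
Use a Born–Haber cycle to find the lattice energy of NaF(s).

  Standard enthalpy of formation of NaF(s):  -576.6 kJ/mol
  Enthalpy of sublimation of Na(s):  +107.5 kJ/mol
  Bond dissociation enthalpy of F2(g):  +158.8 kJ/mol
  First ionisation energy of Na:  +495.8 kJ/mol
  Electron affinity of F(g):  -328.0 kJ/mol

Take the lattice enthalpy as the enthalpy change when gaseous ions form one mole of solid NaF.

ΔHf° = 1·ΔHsub + 1·(ΣIE) + 1/2·D(F2) + 1·EA + U
-576.6 = 1·(+107.5) + 1·(+495.8) + 1/2·(+158.8) + 1·(-328.0) + U
U = -576.6 − (+354.7) = -931.3 kJ/mol

U = -931.3 kJ/mol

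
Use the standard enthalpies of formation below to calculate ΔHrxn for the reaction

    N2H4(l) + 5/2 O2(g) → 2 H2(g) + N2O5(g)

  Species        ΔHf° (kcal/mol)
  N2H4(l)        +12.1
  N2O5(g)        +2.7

Products: 2·(+0.0) + 1·(+2.7) = +2.7
Reactants: 1·(+12.1) + 5/2·(+0.0) = +12.1
ΔHrxn = (+2.7) − (+12.1) = -9.4 kcal/mol

ΔHrxn = -9.4 kcal/mol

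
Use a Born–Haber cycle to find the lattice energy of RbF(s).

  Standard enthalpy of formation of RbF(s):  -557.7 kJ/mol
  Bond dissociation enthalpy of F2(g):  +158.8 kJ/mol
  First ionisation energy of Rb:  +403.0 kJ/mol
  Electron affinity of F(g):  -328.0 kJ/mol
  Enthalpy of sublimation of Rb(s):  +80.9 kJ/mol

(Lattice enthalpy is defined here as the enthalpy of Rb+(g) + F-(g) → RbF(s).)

ΔHf° = 1·ΔHsub + 1·(ΣIE) + 1/2·D(F2) + 1·EA + U
-557.7 = 1·(+80.9) + 1·(+403.0) + 1/2·(+158.8) + 1·(-328.0) + U
U = -557.7 − (+235.3) = -793.0 kJ/mol

U = -793.0 kJ/mol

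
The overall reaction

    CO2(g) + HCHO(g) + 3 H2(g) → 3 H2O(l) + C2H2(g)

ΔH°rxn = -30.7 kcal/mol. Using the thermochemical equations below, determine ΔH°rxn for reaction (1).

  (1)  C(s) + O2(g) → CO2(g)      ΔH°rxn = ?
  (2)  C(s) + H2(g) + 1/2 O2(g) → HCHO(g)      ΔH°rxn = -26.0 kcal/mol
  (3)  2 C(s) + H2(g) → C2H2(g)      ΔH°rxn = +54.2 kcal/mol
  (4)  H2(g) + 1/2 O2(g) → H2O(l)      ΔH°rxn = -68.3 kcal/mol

(1) reversed: contributes −x
(2) reversed: +26.0 kcal/mol
(3) as written: +54.2 kcal/mol
(4) × 3: (3)·(-68.3) = -204.9 kcal/mol
-30.7 = (+26.0) + (+54.2) + (-204.9) − x
x = (-30.7 − (-124.7)) / (-1) = -94.0 kcal/mol

ΔH°rxn = -94.0 kcal/mol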